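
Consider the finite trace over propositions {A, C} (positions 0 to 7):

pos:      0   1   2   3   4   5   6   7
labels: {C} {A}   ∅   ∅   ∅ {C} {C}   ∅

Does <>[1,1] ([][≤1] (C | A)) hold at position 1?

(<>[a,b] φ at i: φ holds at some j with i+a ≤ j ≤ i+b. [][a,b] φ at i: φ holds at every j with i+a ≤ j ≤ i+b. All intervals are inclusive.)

Check [][≤1] (C | A) at each j in [2,2]:
  j=2: fails at 2
No position in the window satisfies it → formula fails.

No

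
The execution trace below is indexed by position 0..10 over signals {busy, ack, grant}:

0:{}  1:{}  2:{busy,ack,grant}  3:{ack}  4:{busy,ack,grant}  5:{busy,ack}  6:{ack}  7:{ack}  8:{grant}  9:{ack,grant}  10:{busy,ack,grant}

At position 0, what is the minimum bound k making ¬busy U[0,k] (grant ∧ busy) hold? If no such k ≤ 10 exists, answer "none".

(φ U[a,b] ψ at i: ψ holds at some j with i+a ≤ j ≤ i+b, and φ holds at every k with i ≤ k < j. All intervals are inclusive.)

2

Need earliest j ≥ 0 with (grant ∧ busy), and ¬busy at every k in [0,j-1].
  j=0: rhs fails.
  j=1: rhs fails.
  j=2: rhs holds; lhs holds on [0,1]. k = 2.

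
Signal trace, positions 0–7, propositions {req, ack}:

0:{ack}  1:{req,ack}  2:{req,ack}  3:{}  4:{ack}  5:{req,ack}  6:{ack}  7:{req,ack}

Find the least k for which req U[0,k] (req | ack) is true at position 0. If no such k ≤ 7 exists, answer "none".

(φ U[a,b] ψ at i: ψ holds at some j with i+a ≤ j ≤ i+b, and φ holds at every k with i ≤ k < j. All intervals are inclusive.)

0

Need earliest j ≥ 0 with (req | ack), and req at every k in [0,j-1].
  j=0: rhs holds (empty prefix). k = 0.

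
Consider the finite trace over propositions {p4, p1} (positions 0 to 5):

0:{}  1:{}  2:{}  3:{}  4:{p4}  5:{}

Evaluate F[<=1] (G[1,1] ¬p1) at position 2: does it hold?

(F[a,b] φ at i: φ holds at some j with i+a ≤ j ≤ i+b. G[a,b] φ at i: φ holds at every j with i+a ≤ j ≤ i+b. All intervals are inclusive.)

True

Check G[1,1] ¬p1 at each j in [2,3]:
  j=2: holds on [3,3]
  j=3: holds on [4,4]
Found at j=2 → formula holds.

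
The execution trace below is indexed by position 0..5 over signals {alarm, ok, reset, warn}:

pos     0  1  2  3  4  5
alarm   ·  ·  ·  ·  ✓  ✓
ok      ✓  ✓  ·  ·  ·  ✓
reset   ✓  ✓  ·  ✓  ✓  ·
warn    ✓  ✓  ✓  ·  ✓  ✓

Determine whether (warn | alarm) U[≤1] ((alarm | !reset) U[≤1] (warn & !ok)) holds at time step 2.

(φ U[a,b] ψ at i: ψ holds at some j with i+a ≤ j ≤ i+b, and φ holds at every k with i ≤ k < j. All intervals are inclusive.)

Yes

Need some j in [2,3] with ((alarm | !reset) U[≤1] (warn & !ok)), and (warn | alarm) at every k in [2,j-1].
  j=2: ((alarm | !reset) U[≤1] (warn & !ok)) holds; no prefix to check → satisfied.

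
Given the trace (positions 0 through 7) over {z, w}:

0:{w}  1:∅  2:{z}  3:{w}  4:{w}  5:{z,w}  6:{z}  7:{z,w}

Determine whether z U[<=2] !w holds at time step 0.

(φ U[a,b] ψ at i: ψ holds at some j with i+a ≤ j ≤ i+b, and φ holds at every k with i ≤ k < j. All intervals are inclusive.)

Need some j in [0,2] with !w, and z at every k in [0,j-1].
  j=0: !w false.
  j=1: !w holds, but z fails at k=0 → not this j.
  j=2: !w holds, but z fails at k=0 → not this j.
No j in the window works → until fails.

False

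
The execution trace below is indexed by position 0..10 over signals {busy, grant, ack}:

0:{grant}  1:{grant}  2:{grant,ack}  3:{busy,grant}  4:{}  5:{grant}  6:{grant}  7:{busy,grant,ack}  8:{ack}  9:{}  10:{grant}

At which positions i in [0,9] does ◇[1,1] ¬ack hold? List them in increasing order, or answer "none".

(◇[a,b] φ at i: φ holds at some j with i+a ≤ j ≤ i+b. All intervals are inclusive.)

Evaluate at each i in [0,9]:
  i=0: ✓ (witness j=1)
  i=1: ✗ (none in [2,2])
  i=2: ✓ (witness j=3)
  i=3: ✓ (witness j=4)
  i=4: ✓ (witness j=5)
  i=5: ✓ (witness j=6)
  i=6: ✗ (none in [7,7])
  i=7: ✗ (none in [8,8])
  i=8: ✓ (witness j=9)
  i=9: ✓ (witness j=10)

0, 2, 3, 4, 5, 8, 9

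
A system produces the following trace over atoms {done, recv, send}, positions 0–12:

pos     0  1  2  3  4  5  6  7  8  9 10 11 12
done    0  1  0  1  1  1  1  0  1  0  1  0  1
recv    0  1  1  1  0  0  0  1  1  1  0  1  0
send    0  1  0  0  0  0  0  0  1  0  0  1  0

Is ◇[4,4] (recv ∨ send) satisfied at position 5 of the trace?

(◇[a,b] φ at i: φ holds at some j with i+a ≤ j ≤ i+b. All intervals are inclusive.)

Holds

Check (recv ∨ send) at each j in [9,9]:
  j=9: true
Found at j=9 → formula holds.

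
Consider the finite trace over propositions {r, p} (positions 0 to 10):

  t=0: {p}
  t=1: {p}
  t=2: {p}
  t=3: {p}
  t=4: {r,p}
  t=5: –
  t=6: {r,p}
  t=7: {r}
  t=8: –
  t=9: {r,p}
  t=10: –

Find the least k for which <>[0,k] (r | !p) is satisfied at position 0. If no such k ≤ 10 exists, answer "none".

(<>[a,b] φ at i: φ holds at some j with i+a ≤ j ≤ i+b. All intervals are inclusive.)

4

Scan j = 0,1,… for (r | !p):
  j=0: fails
  j=1: fails
  j=2: fails
  j=3: fails
  j=4: holds
First hit at j=4, so smallest k = 4-0 = 4.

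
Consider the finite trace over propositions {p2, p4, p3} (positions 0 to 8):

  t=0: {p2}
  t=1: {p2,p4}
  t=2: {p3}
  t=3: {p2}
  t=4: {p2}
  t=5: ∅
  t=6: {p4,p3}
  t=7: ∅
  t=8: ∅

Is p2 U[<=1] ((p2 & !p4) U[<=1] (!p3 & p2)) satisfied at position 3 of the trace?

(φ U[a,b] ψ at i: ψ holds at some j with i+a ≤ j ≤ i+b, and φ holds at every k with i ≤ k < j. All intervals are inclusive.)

Yes

Need some j in [3,4] with ((p2 & !p4) U[<=1] (!p3 & p2)), and p2 at every k in [3,j-1].
  j=3: ((p2 & !p4) U[<=1] (!p3 & p2)) holds; no prefix to check → satisfied.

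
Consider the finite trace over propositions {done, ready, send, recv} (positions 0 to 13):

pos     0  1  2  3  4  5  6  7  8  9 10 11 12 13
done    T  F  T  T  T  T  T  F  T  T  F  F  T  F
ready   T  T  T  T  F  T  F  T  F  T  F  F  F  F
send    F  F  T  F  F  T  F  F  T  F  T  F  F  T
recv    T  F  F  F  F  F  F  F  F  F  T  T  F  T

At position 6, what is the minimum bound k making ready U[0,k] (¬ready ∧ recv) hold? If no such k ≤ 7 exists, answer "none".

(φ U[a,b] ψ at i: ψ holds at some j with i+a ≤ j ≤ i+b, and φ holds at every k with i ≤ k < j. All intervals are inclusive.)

Need earliest j ≥ 6 with (¬ready ∧ recv), and ready at every k in [6,j-1].
  j=6: rhs fails.
  j=7: rhs fails.
  j=8: rhs fails.
  j=9: rhs fails.
  j=10: rhs holds but lhs fails at k=6.
  j=11: rhs holds but lhs fails at k=6.
  j=12: rhs fails.
  j=13: rhs holds but lhs fails at k=6.
No witness within the range → none.

none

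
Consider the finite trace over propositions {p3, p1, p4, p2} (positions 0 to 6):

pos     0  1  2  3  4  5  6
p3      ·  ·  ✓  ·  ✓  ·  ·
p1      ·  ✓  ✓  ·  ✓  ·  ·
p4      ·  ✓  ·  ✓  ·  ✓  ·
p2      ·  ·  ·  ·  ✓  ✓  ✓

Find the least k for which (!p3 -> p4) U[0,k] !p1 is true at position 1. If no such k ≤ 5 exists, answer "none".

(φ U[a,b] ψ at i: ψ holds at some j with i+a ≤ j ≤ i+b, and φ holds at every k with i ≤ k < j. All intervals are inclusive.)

2

Need earliest j ≥ 1 with !p1, and (!p3 -> p4) at every k in [1,j-1].
  j=1: rhs fails.
  j=2: rhs fails.
  j=3: rhs holds; lhs holds on [1,2]. k = 2.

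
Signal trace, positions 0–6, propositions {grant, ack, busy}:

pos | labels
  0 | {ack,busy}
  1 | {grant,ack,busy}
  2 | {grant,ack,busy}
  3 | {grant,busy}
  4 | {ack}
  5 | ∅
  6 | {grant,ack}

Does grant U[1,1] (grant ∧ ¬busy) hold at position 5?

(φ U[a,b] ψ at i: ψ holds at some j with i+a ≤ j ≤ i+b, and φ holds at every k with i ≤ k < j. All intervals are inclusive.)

Does not hold

Need some j in [6,6] with (grant ∧ ¬busy), and grant at every k in [5,j-1].
  j=6: (grant ∧ ¬busy) holds, but grant fails at k=5 → not this j.
No j in the window works → until fails.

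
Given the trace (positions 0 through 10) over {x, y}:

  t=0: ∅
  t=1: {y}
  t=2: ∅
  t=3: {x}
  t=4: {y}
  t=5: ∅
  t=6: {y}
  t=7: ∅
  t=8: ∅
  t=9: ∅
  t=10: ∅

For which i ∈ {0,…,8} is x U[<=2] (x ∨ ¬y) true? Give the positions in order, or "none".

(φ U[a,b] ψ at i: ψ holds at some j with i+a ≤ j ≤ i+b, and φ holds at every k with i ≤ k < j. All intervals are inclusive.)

0, 2, 3, 5, 7, 8

Evaluate at each i in [0,8]:
  i=0: ✓ (rhs at j=0)
  i=1: ✗ (lhs fails at k=1 before rhs at j=2)
  i=2: ✓ (rhs at j=2)
  i=3: ✓ (rhs at j=3)
  i=4: ✗ (lhs fails at k=4 before rhs at j=5)
  i=5: ✓ (rhs at j=5)
  i=6: ✗ (lhs fails at k=6 before rhs at j=7)
  i=7: ✓ (rhs at j=7)
  i=8: ✓ (rhs at j=8)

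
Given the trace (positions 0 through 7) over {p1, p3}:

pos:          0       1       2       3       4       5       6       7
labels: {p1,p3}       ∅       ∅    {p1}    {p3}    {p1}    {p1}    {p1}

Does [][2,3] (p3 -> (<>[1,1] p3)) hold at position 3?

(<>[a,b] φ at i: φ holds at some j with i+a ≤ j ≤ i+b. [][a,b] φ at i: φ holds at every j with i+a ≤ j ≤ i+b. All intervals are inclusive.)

Yes

Check (p3 -> (<>[1,1] p3)) at every j in [5,6]:
  j=5: antecedent false → ✓
  j=6: antecedent false → ✓
All positions satisfy it → formula holds.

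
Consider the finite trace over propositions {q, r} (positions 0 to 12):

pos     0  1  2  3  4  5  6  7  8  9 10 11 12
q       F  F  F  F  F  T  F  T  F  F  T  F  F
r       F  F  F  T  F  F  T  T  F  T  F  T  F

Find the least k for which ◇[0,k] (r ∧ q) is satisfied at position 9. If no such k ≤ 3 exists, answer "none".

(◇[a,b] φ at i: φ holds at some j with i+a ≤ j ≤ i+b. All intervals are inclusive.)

Scan j = 9,10,… for (r ∧ q):
  j=9: fails
  j=10: fails
  j=11: fails
  j=12: fails
No j in [9,12] satisfies it → none.

none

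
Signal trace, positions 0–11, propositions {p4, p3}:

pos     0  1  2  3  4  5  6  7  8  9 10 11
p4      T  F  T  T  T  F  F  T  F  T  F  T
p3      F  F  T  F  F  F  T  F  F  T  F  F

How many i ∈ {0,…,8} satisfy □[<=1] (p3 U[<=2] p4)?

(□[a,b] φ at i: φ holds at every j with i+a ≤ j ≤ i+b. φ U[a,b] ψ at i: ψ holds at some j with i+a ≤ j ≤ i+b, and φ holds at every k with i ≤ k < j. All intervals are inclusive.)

Evaluate at each i in [0,8]:
  i=0: ✗ (fails at j=1)
  i=1: ✗ (fails at j=1)
  i=2: ✓ (all of [2,3])
  i=3: ✓ (all of [3,4])
  i=4: ✗ (fails at j=5)
  i=5: ✗ (fails at j=5)
  i=6: ✓ (all of [6,7])
  i=7: ✗ (fails at j=8)
  i=8: ✗ (fails at j=8)
Positions where it holds: {2, 3, 6} → 3.

3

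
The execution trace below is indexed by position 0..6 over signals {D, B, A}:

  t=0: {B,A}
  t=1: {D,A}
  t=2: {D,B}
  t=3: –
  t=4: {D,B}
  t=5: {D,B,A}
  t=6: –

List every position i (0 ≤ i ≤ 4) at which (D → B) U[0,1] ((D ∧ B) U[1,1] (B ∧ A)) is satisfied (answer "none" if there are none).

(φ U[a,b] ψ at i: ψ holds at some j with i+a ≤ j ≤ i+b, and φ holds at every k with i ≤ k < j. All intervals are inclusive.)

Evaluate at each i in [0,4]:
  i=0: ✗ (no rhs in [0,1])
  i=1: ✗ (no rhs in [1,2])
  i=2: ✗ (no rhs in [2,3])
  i=3: ✓ (rhs at j=4; lhs holds on [3,3])
  i=4: ✓ (rhs at j=4)

3, 4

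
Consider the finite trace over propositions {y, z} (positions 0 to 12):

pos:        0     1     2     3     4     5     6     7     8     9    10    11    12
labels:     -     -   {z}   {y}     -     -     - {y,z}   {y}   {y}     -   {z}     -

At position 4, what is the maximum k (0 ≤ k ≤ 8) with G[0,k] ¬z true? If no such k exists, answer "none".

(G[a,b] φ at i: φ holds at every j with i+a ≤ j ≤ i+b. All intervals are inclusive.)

¬z must hold from j=4 onward; find where it first fails.
  j=4: holds
  j=5: holds
  j=6: holds
  j=7: fails
Holds on [4,6], so largest k = 2.

2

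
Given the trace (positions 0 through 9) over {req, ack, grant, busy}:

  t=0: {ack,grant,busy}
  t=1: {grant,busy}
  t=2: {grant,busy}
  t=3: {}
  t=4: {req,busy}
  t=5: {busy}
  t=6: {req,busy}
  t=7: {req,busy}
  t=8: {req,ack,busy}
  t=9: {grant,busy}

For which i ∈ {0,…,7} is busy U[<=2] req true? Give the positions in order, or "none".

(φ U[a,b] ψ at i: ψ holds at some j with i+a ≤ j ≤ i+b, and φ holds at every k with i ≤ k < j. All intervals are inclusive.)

4, 5, 6, 7

Evaluate at each i in [0,7]:
  i=0: ✗ (no rhs in [0,2])
  i=1: ✗ (no rhs in [1,3])
  i=2: ✗ (lhs fails at k=3 before rhs at j=4)
  i=3: ✗ (lhs fails at k=3 before rhs at j=4)
  i=4: ✓ (rhs at j=4)
  i=5: ✓ (rhs at j=6; lhs holds on [5,5])
  i=6: ✓ (rhs at j=6)
  i=7: ✓ (rhs at j=7)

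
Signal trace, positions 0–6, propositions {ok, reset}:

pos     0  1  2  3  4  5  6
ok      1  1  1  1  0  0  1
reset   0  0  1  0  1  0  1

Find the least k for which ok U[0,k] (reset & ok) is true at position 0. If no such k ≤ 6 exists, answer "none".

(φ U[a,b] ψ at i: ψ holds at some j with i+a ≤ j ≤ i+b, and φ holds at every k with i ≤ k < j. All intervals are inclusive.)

2

Need earliest j ≥ 0 with (reset & ok), and ok at every k in [0,j-1].
  j=0: rhs fails.
  j=1: rhs fails.
  j=2: rhs holds; lhs holds on [0,1]. k = 2.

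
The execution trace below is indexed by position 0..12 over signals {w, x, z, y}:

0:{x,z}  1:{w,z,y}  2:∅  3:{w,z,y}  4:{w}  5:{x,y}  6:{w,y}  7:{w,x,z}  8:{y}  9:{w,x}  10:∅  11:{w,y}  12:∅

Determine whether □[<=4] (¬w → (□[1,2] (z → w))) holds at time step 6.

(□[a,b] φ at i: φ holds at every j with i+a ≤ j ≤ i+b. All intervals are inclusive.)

Yes

Check (¬w → (□[1,2] (z → w))) at every j in [6,10]:
  j=6: antecedent false → ✓
  j=7: antecedent false → ✓
  j=8: antecedent true; consequent holds on [9,10] → ✓
  j=9: antecedent false → ✓
  j=10: antecedent true; consequent holds on [11,12] → ✓
All positions satisfy it → formula holds.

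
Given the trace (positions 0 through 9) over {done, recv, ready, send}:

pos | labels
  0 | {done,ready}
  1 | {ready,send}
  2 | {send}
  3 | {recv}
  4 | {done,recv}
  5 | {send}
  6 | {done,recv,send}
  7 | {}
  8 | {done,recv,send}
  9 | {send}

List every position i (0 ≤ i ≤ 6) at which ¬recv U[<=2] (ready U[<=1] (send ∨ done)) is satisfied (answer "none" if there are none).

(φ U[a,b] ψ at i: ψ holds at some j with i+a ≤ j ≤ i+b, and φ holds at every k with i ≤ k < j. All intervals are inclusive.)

0, 1, 2, 4, 5, 6

Evaluate at each i in [0,6]:
  i=0: ✓ (rhs at j=0)
  i=1: ✓ (rhs at j=1)
  i=2: ✓ (rhs at j=2)
  i=3: ✗ (lhs fails at k=3 before rhs at j=4)
  i=4: ✓ (rhs at j=4)
  i=5: ✓ (rhs at j=5)
  i=6: ✓ (rhs at j=6)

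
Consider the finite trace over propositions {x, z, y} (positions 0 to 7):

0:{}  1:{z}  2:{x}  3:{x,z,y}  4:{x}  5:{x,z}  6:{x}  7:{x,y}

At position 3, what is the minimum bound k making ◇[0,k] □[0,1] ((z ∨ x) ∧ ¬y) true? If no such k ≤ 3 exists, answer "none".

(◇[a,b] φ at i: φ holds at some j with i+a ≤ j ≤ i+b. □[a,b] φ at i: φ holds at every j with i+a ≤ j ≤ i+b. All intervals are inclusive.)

Scan j = 3,4,… for □[0,1] ((z ∨ x) ∧ ¬y):
  j=3: fails
  j=4: holds
First hit at j=4, so smallest k = 4-3 = 1.

1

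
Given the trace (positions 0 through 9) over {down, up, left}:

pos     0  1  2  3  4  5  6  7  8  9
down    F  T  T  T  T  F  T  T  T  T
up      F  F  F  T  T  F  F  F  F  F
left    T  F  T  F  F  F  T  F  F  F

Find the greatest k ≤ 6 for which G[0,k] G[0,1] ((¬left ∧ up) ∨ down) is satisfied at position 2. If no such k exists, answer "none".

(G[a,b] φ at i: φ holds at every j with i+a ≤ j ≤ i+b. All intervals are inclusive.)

G[0,1] ((¬left ∧ up) ∨ down) must hold from j=2 onward; find where it first fails.
  j=2: holds
  j=3: holds
  j=4: fails
Holds on [2,3], so largest k = 1.

1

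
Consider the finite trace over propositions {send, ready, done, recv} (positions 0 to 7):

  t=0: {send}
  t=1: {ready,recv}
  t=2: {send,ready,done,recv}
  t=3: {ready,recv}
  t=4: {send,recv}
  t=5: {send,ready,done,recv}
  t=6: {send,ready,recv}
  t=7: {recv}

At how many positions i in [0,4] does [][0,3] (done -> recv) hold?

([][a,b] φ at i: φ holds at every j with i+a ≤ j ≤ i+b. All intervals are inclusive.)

5

Evaluate at each i in [0,4]:
  i=0: ✓ (all of [0,3])
  i=1: ✓ (all of [1,4])
  i=2: ✓ (all of [2,5])
  i=3: ✓ (all of [3,6])
  i=4: ✓ (all of [4,7])
Positions where it holds: {0, 1, 2, 3, 4} → 5.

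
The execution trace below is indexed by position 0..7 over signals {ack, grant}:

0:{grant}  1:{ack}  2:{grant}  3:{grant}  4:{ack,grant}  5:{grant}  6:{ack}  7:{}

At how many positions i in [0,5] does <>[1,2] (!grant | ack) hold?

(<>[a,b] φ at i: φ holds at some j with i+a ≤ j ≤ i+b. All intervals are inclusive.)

5

Evaluate at each i in [0,5]:
  i=0: ✓ (witness j=1)
  i=1: ✗ (none in [2,3])
  i=2: ✓ (witness j=4)
  i=3: ✓ (witness j=4)
  i=4: ✓ (witness j=6)
  i=5: ✓ (witness j=6)
Positions where it holds: {0, 2, 3, 4, 5} → 5.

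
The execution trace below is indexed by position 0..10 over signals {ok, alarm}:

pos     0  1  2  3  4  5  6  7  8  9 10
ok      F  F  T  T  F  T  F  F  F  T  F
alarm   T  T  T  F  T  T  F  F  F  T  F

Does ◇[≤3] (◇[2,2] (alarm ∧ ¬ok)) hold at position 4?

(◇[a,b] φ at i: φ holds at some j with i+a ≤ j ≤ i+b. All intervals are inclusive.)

Check ◇[2,2] (alarm ∧ ¬ok) at each j in [4,7]:
  j=4: fails (none in [6,6])
  j=5: fails (none in [7,7])
  j=6: fails (none in [8,8])
  j=7: fails (none in [9,9])
No position in the window satisfies it → formula fails.

Does not hold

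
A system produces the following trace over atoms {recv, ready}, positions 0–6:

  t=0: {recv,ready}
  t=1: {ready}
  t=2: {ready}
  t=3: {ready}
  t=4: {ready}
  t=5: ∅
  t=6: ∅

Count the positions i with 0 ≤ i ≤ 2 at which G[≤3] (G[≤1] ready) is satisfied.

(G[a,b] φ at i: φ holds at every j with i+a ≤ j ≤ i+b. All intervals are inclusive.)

1

Evaluate at each i in [0,2]:
  i=0: ✓ (all of [0,3])
  i=1: ✗ (fails at j=4)
  i=2: ✗ (fails at j=4)
Positions where it holds: {0} → 1.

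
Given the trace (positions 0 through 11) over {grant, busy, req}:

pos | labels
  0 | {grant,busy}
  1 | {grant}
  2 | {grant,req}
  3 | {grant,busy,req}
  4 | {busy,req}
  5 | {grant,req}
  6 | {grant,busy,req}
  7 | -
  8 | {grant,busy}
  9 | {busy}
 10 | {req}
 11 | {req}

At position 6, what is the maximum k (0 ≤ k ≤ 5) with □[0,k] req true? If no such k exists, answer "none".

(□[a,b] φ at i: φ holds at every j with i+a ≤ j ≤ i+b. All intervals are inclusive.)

req must hold from j=6 onward; find where it first fails.
  j=6: holds
  j=7: fails
Holds on [6,6], so largest k = 0.

0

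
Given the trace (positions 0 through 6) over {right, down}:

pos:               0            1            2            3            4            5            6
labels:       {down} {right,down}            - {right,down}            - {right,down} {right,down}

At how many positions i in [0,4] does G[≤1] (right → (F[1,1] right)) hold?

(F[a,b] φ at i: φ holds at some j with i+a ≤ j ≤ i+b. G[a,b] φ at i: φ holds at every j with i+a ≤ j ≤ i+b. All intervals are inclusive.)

1

Evaluate at each i in [0,4]:
  i=0: ✗ (fails at j=1)
  i=1: ✗ (fails at j=1)
  i=2: ✗ (fails at j=3)
  i=3: ✗ (fails at j=3)
  i=4: ✓ (all of [4,5])
Positions where it holds: {4} → 1.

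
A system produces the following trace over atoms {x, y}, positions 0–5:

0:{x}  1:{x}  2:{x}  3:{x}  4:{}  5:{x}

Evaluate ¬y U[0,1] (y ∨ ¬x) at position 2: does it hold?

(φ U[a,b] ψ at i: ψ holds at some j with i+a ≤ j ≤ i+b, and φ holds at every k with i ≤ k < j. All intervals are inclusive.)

Need some j in [2,3] with (y ∨ ¬x), and ¬y at every k in [2,j-1].
  j=2: (y ∨ ¬x) false.
  j=3: (y ∨ ¬x) false.
No j in the window works → until fails.

Does not hold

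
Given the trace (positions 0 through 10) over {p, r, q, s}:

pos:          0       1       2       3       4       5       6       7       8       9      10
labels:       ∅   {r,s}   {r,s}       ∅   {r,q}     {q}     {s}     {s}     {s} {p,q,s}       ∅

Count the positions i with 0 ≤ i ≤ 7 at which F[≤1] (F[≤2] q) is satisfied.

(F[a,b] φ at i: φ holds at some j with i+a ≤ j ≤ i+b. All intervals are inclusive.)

Evaluate at each i in [0,7]:
  i=0: ✗ (none in [0,1])
  i=1: ✓ (witness j=2)
  i=2: ✓ (witness j=2)
  i=3: ✓ (witness j=3)
  i=4: ✓ (witness j=4)
  i=5: ✓ (witness j=5)
  i=6: ✓ (witness j=7)
  i=7: ✓ (witness j=7)
Positions where it holds: {1, 2, 3, 4, 5, 6, 7} → 7.

7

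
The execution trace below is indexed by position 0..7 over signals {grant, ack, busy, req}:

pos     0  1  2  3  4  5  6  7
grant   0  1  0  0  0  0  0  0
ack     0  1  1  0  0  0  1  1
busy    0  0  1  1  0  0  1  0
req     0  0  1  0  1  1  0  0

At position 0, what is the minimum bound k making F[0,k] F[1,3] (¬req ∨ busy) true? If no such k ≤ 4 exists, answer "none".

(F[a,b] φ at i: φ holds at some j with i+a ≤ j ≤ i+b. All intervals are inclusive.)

0

Scan j = 0,1,… for F[1,3] (¬req ∨ busy):
  j=0: holds
First hit at j=0, so smallest k = 0-0 = 0.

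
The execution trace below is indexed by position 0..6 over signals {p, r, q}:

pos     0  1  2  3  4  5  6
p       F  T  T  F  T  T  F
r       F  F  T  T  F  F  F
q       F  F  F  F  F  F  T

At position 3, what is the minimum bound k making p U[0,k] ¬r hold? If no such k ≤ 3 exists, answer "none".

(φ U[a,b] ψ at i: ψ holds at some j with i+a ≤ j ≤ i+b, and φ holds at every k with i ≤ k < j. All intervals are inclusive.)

Need earliest j ≥ 3 with ¬r, and p at every k in [3,j-1].
  j=3: rhs fails.
  j=4: rhs holds but lhs fails at k=3.
  j=5: rhs holds but lhs fails at k=3.
  j=6: rhs holds but lhs fails at k=3.
No witness within the range → none.

none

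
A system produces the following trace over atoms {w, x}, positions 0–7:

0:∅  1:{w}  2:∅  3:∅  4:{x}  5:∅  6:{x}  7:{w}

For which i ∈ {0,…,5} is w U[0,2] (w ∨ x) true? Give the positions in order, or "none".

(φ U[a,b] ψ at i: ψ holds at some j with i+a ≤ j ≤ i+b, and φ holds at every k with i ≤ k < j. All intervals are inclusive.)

Evaluate at each i in [0,5]:
  i=0: ✗ (lhs fails at k=0 before rhs at j=1)
  i=1: ✓ (rhs at j=1)
  i=2: ✗ (lhs fails at k=2 before rhs at j=4)
  i=3: ✗ (lhs fails at k=3 before rhs at j=4)
  i=4: ✓ (rhs at j=4)
  i=5: ✗ (lhs fails at k=5 before rhs at j=6)

1, 4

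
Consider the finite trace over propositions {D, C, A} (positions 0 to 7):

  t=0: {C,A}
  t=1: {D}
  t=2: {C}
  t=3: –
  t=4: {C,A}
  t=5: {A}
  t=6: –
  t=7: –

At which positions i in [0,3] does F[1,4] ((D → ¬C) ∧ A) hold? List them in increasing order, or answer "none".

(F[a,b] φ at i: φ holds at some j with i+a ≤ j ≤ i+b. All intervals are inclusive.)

Evaluate at each i in [0,3]:
  i=0: ✓ (witness j=4)
  i=1: ✓ (witness j=4)
  i=2: ✓ (witness j=4)
  i=3: ✓ (witness j=4)

0, 1, 2, 3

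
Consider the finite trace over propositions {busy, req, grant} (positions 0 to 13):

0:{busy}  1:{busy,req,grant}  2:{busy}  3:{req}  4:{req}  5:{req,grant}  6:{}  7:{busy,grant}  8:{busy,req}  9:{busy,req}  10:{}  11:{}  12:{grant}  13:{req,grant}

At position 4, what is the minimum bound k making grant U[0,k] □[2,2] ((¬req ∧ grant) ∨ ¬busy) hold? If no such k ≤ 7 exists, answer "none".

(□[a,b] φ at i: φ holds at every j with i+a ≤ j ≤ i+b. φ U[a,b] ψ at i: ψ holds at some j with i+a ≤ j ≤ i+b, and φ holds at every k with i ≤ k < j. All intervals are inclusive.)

Need earliest j ≥ 4 with □[2,2] ((¬req ∧ grant) ∨ ¬busy), and grant at every k in [4,j-1].
  j=4: rhs holds (empty prefix). k = 0.

0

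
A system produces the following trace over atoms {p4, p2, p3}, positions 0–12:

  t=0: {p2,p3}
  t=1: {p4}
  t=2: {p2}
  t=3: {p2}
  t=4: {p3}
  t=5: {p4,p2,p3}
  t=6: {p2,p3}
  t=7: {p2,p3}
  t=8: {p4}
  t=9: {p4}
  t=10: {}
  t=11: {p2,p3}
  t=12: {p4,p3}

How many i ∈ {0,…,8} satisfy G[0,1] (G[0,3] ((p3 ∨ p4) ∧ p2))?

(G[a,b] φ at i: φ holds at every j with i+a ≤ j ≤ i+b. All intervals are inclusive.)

0

Evaluate at each i in [0,8]:
  i=0: ✗ (fails at j=0)
  i=1: ✗ (fails at j=1)
  i=2: ✗ (fails at j=2)
  i=3: ✗ (fails at j=3)
  i=4: ✗ (fails at j=4)
  i=5: ✗ (fails at j=5)
  i=6: ✗ (fails at j=6)
  i=7: ✗ (fails at j=7)
  i=8: ✗ (fails at j=8)
Positions where it holds: {} → 0.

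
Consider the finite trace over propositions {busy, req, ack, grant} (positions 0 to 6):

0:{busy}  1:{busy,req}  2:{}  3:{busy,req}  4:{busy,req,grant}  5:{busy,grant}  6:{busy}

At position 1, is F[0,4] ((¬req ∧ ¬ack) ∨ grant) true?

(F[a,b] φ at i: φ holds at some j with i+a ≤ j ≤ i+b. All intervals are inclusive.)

Check ((¬req ∧ ¬ack) ∨ grant) at each j in [1,5]:
  j=1: false
  j=2: true
  j=3: false
  j=4: true
  j=5: true
Found at j=2 → formula holds.

Yes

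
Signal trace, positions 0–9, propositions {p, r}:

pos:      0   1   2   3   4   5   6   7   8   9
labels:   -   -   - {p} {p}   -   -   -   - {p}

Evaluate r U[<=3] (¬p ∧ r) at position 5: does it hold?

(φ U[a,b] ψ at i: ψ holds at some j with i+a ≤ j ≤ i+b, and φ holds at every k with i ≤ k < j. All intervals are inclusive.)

Need some j in [5,8] with (¬p ∧ r), and r at every k in [5,j-1].
  j=5: (¬p ∧ r) false.
  j=6: (¬p ∧ r) false.
  j=7: (¬p ∧ r) false.
  j=8: (¬p ∧ r) false.
No j in the window works → until fails.

No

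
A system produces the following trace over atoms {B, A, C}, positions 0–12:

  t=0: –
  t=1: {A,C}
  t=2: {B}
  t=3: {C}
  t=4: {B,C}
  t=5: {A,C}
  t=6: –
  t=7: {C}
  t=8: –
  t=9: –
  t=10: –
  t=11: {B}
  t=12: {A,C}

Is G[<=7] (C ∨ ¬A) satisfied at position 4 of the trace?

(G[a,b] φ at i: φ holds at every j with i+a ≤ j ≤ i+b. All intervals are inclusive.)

Check (C ∨ ¬A) at every j in [4,11]:
  j=4: true
  j=5: true
  j=6: true
  j=7: true
  j=8: true
  j=9: true
  j=10: true
  j=11: true
All positions satisfy it → formula holds.

True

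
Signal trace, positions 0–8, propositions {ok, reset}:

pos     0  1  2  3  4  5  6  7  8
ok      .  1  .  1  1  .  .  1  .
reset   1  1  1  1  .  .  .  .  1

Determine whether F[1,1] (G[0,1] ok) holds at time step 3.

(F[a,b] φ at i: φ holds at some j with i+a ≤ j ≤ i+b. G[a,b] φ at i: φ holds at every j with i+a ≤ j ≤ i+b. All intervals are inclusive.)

Check G[0,1] ok at each j in [4,4]:
  j=4: fails at 5
No position in the window satisfies it → formula fails.

No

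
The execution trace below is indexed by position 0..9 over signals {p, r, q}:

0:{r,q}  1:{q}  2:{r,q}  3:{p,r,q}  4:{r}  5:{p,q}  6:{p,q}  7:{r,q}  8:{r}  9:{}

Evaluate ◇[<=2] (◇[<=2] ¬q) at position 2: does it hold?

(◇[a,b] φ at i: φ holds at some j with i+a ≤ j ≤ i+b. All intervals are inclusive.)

Check ◇[<=2] ¬q at each j in [2,4]:
  j=2: holds (witness at 4)
  j=3: holds (witness at 4)
  j=4: holds (witness at 4)
Found at j=2 → formula holds.

Yes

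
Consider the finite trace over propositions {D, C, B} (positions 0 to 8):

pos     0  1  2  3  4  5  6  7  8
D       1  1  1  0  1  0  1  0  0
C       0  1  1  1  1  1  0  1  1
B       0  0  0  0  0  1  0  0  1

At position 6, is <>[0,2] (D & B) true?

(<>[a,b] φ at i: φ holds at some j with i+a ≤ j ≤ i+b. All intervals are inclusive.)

Check (D & B) at each j in [6,8]:
  j=6: false
  j=7: false
  j=8: false
No position in the window satisfies it → formula fails.

No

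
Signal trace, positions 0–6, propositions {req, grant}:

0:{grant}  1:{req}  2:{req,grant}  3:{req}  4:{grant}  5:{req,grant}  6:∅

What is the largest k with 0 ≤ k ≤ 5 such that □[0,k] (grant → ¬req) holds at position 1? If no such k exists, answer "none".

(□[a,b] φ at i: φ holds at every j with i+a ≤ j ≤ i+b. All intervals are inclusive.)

0

(grant → ¬req) must hold from j=1 onward; find where it first fails.
  j=1: holds
  j=2: fails
Holds on [1,1], so largest k = 0.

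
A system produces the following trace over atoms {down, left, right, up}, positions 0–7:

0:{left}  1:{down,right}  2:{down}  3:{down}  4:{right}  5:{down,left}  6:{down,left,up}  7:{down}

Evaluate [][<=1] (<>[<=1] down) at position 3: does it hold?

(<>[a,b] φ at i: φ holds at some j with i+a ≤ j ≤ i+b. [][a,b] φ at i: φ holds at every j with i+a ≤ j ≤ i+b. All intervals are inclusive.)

Check <>[<=1] down at every j in [3,4]:
  j=3: holds (witness at 3)
  j=4: holds (witness at 5)
All positions satisfy it → formula holds.

Holds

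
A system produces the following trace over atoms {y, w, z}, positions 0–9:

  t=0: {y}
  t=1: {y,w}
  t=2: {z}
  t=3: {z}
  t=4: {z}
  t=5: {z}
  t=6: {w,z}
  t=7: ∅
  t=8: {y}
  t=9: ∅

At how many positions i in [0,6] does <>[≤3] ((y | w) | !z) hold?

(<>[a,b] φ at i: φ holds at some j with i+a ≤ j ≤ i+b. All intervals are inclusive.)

Evaluate at each i in [0,6]:
  i=0: ✓ (witness j=0)
  i=1: ✓ (witness j=1)
  i=2: ✗ (none in [2,5])
  i=3: ✓ (witness j=6)
  i=4: ✓ (witness j=6)
  i=5: ✓ (witness j=6)
  i=6: ✓ (witness j=6)
Positions where it holds: {0, 1, 3, 4, 5, 6} → 6.

6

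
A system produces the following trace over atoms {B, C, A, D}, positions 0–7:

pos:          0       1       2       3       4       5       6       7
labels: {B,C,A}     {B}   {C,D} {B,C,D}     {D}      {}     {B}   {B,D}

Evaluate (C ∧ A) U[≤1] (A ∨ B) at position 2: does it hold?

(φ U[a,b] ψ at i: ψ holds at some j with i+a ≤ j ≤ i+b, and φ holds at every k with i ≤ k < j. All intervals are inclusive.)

False

Need some j in [2,3] with (A ∨ B), and (C ∧ A) at every k in [2,j-1].
  j=2: (A ∨ B) false.
  j=3: (A ∨ B) holds, but (C ∧ A) fails at k=2 → not this j.
No j in the window works → until fails.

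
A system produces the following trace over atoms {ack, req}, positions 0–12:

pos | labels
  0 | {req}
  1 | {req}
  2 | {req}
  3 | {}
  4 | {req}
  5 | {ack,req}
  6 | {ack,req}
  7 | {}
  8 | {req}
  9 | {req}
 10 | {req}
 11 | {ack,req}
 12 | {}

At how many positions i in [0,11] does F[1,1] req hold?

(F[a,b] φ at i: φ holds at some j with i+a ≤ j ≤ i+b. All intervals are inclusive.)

9

Evaluate at each i in [0,11]:
  i=0: ✓ (witness j=1)
  i=1: ✓ (witness j=2)
  i=2: ✗ (none in [3,3])
  i=3: ✓ (witness j=4)
  i=4: ✓ (witness j=5)
  i=5: ✓ (witness j=6)
  i=6: ✗ (none in [7,7])
  i=7: ✓ (witness j=8)
  i=8: ✓ (witness j=9)
  i=9: ✓ (witness j=10)
  i=10: ✓ (witness j=11)
  i=11: ✗ (none in [12,12])
Positions where it holds: {0, 1, 3, 4, 5, 7, 8, 9, 10} → 9.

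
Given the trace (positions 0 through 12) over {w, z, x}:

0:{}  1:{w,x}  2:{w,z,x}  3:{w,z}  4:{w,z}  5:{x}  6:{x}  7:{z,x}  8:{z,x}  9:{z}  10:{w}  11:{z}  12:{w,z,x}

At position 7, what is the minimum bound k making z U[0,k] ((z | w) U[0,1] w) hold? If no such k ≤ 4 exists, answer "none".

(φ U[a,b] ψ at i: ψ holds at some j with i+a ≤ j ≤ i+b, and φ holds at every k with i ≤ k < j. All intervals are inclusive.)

Need earliest j ≥ 7 with ((z | w) U[0,1] w), and z at every k in [7,j-1].
  j=7: rhs fails.
  j=8: rhs fails.
  j=9: rhs holds; lhs holds on [7,8]. k = 2.

2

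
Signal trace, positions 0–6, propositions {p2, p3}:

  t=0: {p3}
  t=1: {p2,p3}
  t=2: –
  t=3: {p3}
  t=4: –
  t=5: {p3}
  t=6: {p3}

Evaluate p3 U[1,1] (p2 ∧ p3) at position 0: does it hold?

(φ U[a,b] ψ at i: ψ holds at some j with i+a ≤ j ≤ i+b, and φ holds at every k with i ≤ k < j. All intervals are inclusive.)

Need some j in [1,1] with (p2 ∧ p3), and p3 at every k in [0,j-1].
  j=1: (p2 ∧ p3) holds; p3 holds at every k in [0,0] → satisfied.

Holds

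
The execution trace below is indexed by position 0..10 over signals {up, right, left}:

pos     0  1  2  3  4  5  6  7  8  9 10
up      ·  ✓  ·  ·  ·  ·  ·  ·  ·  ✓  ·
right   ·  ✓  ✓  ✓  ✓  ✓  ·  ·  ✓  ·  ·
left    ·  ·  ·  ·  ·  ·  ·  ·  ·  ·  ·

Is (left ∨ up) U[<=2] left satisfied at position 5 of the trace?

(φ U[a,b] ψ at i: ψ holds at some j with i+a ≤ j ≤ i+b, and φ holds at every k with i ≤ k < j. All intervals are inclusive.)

Need some j in [5,7] with left, and (left ∨ up) at every k in [5,j-1].
  j=5: left false.
  j=6: left false.
  j=7: left false.
No j in the window works → until fails.

Does not hold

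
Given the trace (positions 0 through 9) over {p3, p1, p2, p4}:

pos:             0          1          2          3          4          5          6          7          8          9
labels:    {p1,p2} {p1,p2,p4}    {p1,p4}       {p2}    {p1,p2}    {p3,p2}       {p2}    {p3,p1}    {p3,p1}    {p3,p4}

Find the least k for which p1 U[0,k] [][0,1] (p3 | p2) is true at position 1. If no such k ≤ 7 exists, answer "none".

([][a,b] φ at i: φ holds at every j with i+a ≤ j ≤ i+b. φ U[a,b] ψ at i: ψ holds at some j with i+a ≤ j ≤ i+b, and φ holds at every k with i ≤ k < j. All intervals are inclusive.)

2

Need earliest j ≥ 1 with [][0,1] (p3 | p2), and p1 at every k in [1,j-1].
  j=1: rhs fails.
  j=2: rhs fails.
  j=3: rhs holds; lhs holds on [1,2]. k = 2.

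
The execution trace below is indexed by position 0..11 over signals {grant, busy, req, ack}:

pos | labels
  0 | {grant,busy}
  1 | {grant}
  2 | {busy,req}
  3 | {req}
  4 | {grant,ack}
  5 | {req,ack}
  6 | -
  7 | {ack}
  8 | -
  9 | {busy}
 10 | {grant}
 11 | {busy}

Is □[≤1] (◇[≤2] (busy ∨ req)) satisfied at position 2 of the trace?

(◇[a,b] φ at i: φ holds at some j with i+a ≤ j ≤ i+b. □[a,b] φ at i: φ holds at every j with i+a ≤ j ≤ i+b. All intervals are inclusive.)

Check ◇[≤2] (busy ∨ req) at every j in [2,3]:
  j=2: holds (witness at 2)
  j=3: holds (witness at 3)
All positions satisfy it → formula holds.

Yes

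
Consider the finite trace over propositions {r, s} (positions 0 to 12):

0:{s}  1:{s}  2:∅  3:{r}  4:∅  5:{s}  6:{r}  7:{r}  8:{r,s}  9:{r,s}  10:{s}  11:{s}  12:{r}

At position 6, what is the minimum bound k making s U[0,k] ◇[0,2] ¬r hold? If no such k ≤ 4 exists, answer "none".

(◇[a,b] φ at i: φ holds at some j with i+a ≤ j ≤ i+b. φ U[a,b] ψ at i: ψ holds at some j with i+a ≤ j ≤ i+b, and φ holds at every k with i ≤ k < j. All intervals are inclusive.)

none

Need earliest j ≥ 6 with ◇[0,2] ¬r, and s at every k in [6,j-1].
  j=6: rhs fails.
  j=7: rhs fails.
  j=8: rhs holds but lhs fails at k=6.
  j=9: rhs holds but lhs fails at k=6.
  j=10: rhs holds but lhs fails at k=6.
No witness within the range → none.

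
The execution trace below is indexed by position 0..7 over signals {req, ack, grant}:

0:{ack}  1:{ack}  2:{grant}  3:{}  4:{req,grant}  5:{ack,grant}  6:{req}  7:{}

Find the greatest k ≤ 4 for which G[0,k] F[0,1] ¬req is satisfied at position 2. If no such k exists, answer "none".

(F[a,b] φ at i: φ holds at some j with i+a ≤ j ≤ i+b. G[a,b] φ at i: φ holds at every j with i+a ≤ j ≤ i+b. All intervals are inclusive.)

4

F[0,1] ¬req must hold from j=2 onward; find where it first fails.
  j=2: holds
  j=3: holds
  j=4: holds
  j=5: holds
  j=6: holds
Holds through j=6; largest k = 4.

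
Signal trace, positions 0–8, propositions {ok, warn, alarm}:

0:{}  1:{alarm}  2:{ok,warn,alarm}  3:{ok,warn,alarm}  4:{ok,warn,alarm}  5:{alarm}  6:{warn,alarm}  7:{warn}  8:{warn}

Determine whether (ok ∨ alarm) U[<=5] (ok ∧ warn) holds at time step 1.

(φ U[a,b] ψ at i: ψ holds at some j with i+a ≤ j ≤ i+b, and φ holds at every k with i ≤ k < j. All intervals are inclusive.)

Need some j in [1,6] with (ok ∧ warn), and (ok ∨ alarm) at every k in [1,j-1].
  j=1: (ok ∧ warn) false.
  j=2: (ok ∧ warn) holds; (ok ∨ alarm) holds at every k in [1,1] → satisfied.

True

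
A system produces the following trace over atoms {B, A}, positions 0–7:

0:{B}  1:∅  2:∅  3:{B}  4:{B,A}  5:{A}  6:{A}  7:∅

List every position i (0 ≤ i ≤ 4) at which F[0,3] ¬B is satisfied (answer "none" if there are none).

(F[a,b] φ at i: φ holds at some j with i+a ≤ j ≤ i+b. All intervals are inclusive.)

0, 1, 2, 3, 4

Evaluate at each i in [0,4]:
  i=0: ✓ (witness j=1)
  i=1: ✓ (witness j=1)
  i=2: ✓ (witness j=2)
  i=3: ✓ (witness j=5)
  i=4: ✓ (witness j=5)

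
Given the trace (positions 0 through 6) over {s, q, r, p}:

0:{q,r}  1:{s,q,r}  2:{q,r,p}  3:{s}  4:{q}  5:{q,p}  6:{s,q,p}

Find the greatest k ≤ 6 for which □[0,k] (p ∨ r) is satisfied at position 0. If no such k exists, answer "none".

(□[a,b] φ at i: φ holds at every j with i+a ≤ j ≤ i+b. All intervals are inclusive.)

2

(p ∨ r) must hold from j=0 onward; find where it first fails.
  j=0: holds
  j=1: holds
  j=2: holds
  j=3: fails
Holds on [0,2], so largest k = 2.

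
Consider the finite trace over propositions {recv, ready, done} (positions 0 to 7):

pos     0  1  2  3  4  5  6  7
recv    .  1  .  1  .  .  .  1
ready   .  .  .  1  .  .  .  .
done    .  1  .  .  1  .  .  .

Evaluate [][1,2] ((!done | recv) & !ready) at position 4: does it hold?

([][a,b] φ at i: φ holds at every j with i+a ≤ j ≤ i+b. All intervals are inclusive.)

Check ((!done | recv) & !ready) at every j in [5,6]:
  j=5: true
  j=6: true
All positions satisfy it → formula holds.

Holds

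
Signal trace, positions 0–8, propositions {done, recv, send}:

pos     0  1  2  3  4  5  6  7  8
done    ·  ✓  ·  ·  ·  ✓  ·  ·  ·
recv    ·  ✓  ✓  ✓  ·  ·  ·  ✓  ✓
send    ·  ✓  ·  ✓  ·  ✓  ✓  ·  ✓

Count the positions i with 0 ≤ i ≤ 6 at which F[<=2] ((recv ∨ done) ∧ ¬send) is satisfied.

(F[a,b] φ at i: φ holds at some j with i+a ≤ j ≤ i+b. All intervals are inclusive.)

Evaluate at each i in [0,6]:
  i=0: ✓ (witness j=2)
  i=1: ✓ (witness j=2)
  i=2: ✓ (witness j=2)
  i=3: ✗ (none in [3,5])
  i=4: ✗ (none in [4,6])
  i=5: ✓ (witness j=7)
  i=6: ✓ (witness j=7)
Positions where it holds: {0, 1, 2, 5, 6} → 5.

5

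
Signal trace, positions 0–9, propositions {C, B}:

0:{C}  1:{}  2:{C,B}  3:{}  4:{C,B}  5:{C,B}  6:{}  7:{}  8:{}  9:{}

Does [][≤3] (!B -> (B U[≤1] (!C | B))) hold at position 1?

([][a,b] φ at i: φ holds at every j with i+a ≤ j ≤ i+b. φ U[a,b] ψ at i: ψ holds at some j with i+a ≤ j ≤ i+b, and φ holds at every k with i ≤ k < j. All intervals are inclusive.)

Check (!B -> (B U[≤1] (!C | B))) at every j in [1,4]:
  j=1: antecedent true; consequent holds → ✓
  j=2: antecedent false → ✓
  j=3: antecedent true; consequent holds → ✓
  j=4: antecedent false → ✓
All positions satisfy it → formula holds.

Yes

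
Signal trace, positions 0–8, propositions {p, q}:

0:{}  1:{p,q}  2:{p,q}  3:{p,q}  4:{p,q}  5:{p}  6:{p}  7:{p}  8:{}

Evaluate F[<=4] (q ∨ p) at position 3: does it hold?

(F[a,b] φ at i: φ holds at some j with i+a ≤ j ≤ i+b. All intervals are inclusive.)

Check (q ∨ p) at each j in [3,7]:
  j=3: true
  j=4: true
  j=5: true
  j=6: true
  j=7: true
Found at j=3 → formula holds.

Holds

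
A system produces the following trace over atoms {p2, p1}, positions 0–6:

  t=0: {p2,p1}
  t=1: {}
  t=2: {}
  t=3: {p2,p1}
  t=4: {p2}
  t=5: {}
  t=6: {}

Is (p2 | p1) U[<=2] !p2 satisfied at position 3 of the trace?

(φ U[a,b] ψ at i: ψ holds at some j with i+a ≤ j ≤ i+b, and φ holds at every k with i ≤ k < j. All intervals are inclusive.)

Need some j in [3,5] with !p2, and (p2 | p1) at every k in [3,j-1].
  j=3: !p2 false.
  j=4: !p2 false.
  j=5: !p2 holds; (p2 | p1) holds at every k in [3,4] → satisfied.

Holds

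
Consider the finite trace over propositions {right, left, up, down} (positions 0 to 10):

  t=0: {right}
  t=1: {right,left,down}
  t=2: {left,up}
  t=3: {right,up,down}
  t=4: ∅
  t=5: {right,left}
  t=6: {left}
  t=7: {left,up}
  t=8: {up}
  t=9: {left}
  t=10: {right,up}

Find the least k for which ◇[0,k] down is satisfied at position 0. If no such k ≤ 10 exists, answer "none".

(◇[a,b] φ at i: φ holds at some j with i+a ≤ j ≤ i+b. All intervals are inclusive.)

Scan j = 0,1,… for down:
  j=0: fails
  j=1: holds
First hit at j=1, so smallest k = 1-0 = 1.

1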